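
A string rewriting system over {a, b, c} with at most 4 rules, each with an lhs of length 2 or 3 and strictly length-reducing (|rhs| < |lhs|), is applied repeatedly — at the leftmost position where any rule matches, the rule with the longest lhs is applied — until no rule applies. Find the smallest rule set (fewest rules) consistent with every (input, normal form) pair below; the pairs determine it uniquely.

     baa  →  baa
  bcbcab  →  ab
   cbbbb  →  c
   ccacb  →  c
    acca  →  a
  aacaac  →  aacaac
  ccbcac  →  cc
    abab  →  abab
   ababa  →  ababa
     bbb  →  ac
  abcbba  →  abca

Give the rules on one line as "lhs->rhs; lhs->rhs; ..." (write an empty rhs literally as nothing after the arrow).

  | baa
  | bcbcab => bccab => ab
  | cbbbb => cbbb => cbb => cb => c
  | ccacb => cb => c

bbb->ac; bcc->; cb->c; cca->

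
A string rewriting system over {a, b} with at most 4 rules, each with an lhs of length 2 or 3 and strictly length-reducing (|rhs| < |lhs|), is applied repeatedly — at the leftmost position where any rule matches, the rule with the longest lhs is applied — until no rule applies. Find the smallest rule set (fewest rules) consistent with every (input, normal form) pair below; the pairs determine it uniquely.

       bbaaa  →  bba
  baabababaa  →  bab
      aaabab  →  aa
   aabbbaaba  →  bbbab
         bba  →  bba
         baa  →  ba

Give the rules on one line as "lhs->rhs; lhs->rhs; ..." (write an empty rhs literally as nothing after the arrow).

aab->b; aba->ab; abb->aa; baa->ba

  | bbaaa => bbaa => bba
  | baabababaa => babababaa => babbabaa => baaabaa => baabaa => babaa => baba => bab
  | aaabab => abab => abb => aa
  | aabbbaaba => bbbaaba => bbbaba => bbbab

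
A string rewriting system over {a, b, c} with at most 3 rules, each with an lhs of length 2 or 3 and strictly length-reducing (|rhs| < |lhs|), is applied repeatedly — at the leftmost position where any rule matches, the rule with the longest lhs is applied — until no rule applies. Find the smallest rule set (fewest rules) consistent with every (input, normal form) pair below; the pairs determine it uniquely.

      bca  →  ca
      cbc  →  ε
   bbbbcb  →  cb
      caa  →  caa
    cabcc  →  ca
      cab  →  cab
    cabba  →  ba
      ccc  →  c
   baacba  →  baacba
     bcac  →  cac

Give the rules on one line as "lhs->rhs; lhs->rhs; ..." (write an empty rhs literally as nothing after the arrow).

  | bca => ca
  | cbc => cc => ε
  | bbbbcb => bbbcb => bbcb => bcb => cb
  | caa

abb->cb; bc->c; cc->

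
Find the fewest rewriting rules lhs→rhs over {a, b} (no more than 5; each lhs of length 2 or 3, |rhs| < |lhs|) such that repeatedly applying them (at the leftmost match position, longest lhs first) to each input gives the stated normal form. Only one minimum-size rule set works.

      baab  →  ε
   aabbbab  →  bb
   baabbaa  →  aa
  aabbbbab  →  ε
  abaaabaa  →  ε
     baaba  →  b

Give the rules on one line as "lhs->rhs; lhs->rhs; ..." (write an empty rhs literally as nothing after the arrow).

  | baab => ab => ε
  | aabbbab => abab => bb
  | baabbaa => abbaa => aa
  | aabbbbab => abbab => ab => ε

ab->; aba->b; abb->; ba->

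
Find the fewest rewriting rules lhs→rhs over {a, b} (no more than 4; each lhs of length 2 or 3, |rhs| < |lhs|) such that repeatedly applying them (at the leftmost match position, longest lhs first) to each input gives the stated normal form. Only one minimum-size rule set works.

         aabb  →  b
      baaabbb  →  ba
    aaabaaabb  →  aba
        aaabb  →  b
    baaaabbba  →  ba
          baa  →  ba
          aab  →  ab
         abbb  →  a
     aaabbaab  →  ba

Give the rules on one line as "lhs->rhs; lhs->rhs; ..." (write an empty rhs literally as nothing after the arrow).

  | aabb => abb => b
  | baaabbb => baabbb => babbb => babb => bab => ba
  | aaabaaabb => aabaaabb => abaaabb => abaabb => ababb => abab => aba
  | aaabb => aabb => abb => b

aa->a; abb->b; bab->ba; bb->a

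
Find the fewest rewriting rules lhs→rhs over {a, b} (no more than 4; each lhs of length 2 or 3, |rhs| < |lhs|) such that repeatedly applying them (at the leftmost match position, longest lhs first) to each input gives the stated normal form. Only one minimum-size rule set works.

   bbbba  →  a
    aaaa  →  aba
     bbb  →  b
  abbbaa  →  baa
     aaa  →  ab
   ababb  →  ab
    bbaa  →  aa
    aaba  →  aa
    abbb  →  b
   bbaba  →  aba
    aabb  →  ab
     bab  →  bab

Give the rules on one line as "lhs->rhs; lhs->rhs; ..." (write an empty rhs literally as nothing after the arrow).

aaa->ab; aab->a; abb->; bb->

  | bbbba => bba => a
  | aaaa => aba
  | bbb => b
  | abbbaa => baa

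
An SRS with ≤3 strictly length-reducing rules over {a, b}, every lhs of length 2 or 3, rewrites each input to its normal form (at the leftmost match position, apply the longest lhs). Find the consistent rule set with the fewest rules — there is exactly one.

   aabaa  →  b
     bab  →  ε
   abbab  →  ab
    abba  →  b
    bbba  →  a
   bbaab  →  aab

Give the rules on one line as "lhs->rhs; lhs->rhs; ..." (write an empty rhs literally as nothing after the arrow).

  | aabaa => aba => b
  | bab => ε
  | abbab => ab
  | abba => aba => b

aba->b; ba->a; bab->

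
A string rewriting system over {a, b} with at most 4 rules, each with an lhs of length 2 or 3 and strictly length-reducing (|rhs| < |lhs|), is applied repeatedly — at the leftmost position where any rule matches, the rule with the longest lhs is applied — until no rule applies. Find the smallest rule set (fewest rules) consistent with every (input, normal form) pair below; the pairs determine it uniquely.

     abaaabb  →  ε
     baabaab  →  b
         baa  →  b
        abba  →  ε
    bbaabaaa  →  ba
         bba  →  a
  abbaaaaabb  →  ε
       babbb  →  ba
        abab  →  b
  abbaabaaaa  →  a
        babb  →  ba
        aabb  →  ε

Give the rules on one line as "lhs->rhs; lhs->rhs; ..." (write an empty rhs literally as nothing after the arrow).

aa->; ab->a; bb->

  | abaaabb => aaaabb => aabb => bb => ε
  | baabaab => bbaab => aab => b
  | baa => b
  | abba => aba => aa => ε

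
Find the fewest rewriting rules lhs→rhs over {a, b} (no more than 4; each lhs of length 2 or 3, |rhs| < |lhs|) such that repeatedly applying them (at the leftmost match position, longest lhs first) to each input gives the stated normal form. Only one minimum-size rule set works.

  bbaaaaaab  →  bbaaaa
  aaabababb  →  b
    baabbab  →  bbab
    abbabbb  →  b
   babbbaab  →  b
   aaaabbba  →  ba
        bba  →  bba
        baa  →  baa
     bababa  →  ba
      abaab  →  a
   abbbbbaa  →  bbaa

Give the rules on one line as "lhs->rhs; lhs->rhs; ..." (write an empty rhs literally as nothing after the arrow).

  | bbaaaaaab => bbaaaa
  | aaabababb => aababb => abb => b
  | baabbab => bbab
  | abbabbb => babbb => bbb => b

aab->; aba->aa; abb->b; bbb->b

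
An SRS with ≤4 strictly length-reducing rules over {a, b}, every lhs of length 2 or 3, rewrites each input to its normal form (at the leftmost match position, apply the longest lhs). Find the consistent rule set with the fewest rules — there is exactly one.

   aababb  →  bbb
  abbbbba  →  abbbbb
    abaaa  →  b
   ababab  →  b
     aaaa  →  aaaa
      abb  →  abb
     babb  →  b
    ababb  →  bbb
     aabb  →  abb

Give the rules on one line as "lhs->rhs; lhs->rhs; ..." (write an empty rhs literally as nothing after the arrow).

aab->ab; aba->b; ba->b; bab->

  | aababb => ababb => bbb
  | abbbbba => abbbbb
  | abaaa => baa => ba => b
  | ababab => bbab => b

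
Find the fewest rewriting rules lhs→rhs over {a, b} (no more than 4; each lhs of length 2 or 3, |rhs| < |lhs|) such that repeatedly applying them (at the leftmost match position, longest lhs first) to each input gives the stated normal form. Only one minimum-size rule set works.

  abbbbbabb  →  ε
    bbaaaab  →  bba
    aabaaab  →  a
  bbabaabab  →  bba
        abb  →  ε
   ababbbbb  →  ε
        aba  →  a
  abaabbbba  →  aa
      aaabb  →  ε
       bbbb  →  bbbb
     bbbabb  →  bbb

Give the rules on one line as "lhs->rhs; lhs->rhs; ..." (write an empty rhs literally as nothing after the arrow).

  | abbbbbabb => abbbbabb => abbbabb => abbabb => ababb => abb => ab => ε
  | bbaaaab => bbaab => bba
  | aabaaab => aaaab => aab => a
  | bbabaabab => bbaabab => bbaab => bba

aaa->a; ab->; abb->ab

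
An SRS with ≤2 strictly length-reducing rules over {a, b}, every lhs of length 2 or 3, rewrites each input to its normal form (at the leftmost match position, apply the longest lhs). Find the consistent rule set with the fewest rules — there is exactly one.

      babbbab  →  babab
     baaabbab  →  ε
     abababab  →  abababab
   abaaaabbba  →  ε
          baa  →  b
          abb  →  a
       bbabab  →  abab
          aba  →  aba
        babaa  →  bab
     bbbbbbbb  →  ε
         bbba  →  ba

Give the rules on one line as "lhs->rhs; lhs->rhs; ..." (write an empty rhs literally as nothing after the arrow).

  | babbbab => babab
  | baaabbab => babbab => baab => bb => ε
  | abababab
  | abaaaabbba => abaabbba => abbbba => abba => aa => ε

aa->; bb->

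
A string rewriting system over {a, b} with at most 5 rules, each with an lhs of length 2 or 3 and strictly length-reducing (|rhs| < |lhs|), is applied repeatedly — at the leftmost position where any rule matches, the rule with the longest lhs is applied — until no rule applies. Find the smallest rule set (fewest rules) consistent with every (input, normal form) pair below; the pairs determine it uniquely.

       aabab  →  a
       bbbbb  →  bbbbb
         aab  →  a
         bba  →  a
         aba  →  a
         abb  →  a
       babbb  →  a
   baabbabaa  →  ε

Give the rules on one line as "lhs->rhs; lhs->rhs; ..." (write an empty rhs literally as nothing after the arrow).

aa->a; aaa->; ab->a; ba->a

  | aabab => abab => aab => ab => a
  | bbbbb
  | aab => ab => a
  | bba => ba => a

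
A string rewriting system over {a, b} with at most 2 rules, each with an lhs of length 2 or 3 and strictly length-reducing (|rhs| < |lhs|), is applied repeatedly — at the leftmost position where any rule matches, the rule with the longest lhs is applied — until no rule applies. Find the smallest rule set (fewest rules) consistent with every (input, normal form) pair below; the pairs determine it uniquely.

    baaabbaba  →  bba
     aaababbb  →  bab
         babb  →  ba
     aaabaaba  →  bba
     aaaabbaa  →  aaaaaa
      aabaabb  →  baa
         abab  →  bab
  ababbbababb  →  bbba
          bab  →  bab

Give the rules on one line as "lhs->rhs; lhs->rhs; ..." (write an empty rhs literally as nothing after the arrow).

  | baaabbaba => baaaaba => baaaba => baaba => baba => bba
  | aaababbb => aababbb => ababbb => babbb => bab
  | babb => ba
  | aaabaaba => aabaaba => abaaba => baaba => baba => bba

aba->ba; abb->a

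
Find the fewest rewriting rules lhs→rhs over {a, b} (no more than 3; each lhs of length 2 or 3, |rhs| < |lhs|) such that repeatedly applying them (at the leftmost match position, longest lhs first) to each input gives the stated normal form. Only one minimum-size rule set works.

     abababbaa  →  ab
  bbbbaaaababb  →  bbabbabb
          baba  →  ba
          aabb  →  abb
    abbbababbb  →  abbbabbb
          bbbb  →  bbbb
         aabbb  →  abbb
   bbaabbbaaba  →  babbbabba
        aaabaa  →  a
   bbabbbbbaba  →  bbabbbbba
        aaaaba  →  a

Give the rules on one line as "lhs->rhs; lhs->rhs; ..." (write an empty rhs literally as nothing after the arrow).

  | abababbaa => ababbaa => abbaa => abab => ab
  | bbbbaaaababb => bbbabaababb => bbbaababb => bbabbabb
  | baba => ba
  | aabb => abb

aa->a; aba->a; baa->ab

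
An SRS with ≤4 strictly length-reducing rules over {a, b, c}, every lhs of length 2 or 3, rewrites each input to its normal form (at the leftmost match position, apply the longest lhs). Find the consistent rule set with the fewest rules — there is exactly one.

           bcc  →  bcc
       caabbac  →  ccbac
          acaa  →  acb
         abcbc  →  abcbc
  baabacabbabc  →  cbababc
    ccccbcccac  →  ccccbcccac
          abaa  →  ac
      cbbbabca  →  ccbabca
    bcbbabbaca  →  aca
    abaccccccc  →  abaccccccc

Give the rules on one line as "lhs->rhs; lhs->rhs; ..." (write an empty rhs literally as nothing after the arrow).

  | bcc
  | caabbac => cbbbac => ccbac
  | acaa => acb
  | abcbc

aa->b; bb->c; bba->a; cab->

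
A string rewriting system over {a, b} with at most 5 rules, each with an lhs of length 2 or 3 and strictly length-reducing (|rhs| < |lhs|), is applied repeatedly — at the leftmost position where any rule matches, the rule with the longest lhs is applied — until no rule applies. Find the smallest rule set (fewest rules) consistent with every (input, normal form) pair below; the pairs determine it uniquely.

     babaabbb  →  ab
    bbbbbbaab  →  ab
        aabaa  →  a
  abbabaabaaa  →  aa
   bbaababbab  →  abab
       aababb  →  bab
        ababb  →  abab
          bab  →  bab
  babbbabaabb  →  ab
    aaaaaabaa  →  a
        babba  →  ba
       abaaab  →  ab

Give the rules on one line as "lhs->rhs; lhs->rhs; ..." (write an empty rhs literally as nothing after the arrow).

  | babaabbb => baabbb => abbb => abb => ab
  | bbbbbbaab => bbbbbaab => bbbbaab => bbbaab => bbaab => ab
  | aabaa => baa => a
  | abbabaabaaa => abaabaaa => aabaaa => baaa => aa

aab->b; baa->a; bb->b; bba->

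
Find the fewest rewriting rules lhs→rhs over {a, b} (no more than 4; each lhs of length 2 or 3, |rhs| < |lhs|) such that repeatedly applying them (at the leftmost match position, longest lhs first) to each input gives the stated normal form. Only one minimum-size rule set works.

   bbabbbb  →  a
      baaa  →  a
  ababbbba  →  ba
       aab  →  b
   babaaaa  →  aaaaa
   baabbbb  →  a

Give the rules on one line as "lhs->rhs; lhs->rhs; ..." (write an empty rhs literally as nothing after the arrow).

ab->b; baa->; bb->a

  | bbabbbb => aabbbb => abbbb => bbbb => abb => bb => a
  | baaa => a
  | ababbbba => babbbba => bbbbba => abbba => bbba => aba => ba
  | aab => ab => b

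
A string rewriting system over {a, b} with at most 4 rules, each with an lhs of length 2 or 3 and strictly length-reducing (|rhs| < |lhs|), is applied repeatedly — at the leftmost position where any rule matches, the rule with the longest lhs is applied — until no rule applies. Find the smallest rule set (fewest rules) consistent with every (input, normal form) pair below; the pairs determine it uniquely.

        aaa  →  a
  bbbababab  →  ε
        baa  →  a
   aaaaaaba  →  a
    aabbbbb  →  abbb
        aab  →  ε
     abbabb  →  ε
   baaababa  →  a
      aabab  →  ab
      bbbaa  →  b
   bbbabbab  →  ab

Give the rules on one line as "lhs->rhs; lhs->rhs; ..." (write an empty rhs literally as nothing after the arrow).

aa->; aab->ba; ba->; bab->a

  | aaa => a
  | bbbababab => bbaabab => babab => aab => ba => ε
  | baa => a
  | aaaaaaba => aaaaba => aaba => baa => a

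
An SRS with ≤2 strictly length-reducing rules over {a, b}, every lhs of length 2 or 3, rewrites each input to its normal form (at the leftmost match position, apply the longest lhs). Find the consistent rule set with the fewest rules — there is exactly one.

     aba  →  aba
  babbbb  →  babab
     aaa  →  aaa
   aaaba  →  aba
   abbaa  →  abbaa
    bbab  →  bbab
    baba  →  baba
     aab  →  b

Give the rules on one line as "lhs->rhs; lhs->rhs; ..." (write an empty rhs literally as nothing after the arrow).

  | aba
  | babbbb => babab
  | aaa
  | aaaba => aba

aab->b; bbb->ba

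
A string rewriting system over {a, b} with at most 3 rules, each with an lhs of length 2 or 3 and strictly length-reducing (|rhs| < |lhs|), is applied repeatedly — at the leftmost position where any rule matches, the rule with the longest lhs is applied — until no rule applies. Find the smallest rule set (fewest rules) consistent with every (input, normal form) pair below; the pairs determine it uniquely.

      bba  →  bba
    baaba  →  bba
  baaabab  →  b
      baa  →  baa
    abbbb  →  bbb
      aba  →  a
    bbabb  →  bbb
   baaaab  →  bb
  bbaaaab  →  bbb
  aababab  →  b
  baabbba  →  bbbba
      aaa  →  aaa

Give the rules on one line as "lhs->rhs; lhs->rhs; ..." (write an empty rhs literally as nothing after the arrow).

  | bba
  | baaba => bba
  | baaabab => babab => bab => b
  | baa

aab->b; ab->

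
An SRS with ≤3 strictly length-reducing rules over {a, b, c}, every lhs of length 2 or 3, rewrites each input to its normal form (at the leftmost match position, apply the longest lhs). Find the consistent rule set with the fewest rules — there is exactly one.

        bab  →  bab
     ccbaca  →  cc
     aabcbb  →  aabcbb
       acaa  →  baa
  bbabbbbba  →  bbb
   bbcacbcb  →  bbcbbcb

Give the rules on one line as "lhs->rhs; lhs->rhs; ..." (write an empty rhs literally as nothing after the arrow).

  | bab
  | ccbaca => ccbba => cc
  | aabcbb
  | acaa => baa

ac->b; bba->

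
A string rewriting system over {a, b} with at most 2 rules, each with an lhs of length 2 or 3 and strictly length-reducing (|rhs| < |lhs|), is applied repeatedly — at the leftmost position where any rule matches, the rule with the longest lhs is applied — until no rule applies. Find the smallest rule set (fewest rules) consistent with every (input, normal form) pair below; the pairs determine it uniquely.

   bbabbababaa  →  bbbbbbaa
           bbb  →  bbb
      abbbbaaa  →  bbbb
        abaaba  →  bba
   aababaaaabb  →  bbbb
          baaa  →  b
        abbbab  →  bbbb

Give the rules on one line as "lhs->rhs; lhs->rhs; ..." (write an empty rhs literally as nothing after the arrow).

aaa->; ab->b

  | bbabbababaa => bbbbababaa => bbbbbabaa => bbbbbbaa
  | bbb
  | abbbbaaa => bbbbaaa => bbbb
  | abaaba => baaba => baba => bba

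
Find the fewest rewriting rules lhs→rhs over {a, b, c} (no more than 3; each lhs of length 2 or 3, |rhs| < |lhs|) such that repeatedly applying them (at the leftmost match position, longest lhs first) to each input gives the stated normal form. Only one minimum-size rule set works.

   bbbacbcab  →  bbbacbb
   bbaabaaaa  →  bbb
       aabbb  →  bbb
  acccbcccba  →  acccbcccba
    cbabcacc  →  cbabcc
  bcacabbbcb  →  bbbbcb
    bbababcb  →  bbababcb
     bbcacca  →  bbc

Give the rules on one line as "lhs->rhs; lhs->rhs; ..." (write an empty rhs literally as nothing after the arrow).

  | bbbacbcab => bbbacbb
  | bbaabaaaa => bbbaaaa => bbbaa => bbb
  | aabbb => bbb
  | acccbcccba

aa->; ca->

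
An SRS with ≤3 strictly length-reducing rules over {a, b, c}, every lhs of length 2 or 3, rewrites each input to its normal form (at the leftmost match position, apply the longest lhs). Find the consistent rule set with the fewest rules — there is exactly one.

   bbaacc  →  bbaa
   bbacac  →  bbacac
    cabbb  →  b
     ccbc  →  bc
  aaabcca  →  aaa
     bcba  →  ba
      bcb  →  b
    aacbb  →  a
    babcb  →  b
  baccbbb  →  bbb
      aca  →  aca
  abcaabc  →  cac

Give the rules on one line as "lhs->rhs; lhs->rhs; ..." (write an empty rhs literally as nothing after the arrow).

  | bbaacc => bbaa
  | bbacac
  | cabbb => cbb => b
  | ccbc => bc

ab->; cb->; cc->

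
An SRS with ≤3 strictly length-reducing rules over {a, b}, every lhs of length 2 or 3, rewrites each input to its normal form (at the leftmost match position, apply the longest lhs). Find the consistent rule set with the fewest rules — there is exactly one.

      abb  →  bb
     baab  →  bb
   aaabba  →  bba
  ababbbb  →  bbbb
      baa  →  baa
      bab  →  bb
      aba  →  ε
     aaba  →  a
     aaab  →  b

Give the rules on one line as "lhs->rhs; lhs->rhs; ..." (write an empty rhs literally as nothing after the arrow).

ab->b; aba->

  | abb => bb
  | baab => bab => bb
  | aaabba => aabba => abba => bba
  | ababbbb => bbbb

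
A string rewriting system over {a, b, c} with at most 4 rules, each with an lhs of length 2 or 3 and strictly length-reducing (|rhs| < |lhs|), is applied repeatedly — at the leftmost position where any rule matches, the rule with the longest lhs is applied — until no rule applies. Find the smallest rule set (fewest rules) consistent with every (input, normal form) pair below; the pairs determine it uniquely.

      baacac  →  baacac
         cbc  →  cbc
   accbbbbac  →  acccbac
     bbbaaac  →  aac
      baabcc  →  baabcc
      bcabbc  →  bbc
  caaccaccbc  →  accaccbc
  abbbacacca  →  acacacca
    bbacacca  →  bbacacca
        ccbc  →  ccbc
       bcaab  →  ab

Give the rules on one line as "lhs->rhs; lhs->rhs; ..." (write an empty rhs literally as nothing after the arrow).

  | baacac
  | cbc
  | accbbbbac => acccbac
  | bbbaaac => caaac => aac

bbb->c; bca->; caa->a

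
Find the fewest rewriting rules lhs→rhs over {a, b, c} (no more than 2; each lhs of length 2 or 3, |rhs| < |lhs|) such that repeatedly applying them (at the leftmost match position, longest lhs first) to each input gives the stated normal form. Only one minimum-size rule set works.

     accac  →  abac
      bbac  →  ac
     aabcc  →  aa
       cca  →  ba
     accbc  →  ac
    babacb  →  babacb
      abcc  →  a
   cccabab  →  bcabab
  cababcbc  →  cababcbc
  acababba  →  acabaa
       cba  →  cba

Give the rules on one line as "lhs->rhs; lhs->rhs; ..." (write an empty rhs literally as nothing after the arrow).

  | accac => abac
  | bbac => ac
  | aabcc => aabb => aa
  | cca => ba

bb->; cc->b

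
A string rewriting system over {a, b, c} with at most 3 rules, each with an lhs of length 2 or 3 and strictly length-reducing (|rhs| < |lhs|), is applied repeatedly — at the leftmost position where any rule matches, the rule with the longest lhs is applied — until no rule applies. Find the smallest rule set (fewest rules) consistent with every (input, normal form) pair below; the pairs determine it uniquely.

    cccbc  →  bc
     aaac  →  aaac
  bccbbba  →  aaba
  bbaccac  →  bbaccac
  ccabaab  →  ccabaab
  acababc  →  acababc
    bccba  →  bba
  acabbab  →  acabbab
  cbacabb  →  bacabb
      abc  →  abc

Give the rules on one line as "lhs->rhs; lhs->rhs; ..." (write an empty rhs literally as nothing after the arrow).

  | cccbc => ccbc => cbc => bc
  | aaac
  | bccbbba => bcbbba => bbbba => aaba
  | bbaccac

bbb->aa; cb->b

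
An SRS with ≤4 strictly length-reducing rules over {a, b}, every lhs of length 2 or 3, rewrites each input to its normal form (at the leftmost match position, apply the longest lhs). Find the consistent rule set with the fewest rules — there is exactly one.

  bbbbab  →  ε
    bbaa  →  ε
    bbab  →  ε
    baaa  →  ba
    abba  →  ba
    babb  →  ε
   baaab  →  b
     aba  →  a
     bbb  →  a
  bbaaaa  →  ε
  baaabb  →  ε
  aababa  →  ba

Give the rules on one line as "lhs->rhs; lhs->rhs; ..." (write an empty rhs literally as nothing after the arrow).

  | bbbbab => abab => ab => ε
  | bbaa => aa => ε
  | bbab => ab => ε
  | baaa => ba

aa->; ab->; bb->; bbb->a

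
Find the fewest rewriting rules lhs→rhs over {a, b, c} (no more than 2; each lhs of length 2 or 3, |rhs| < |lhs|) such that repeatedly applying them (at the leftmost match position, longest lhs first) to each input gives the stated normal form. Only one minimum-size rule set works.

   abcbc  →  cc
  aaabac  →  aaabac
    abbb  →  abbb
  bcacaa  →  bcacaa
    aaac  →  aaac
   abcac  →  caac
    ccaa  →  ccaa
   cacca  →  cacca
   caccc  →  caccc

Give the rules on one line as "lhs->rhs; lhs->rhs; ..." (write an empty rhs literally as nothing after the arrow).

abc->ca; cab->c

  | abcbc => cabc => cc
  | aaabac
  | abbb
  | bcacaa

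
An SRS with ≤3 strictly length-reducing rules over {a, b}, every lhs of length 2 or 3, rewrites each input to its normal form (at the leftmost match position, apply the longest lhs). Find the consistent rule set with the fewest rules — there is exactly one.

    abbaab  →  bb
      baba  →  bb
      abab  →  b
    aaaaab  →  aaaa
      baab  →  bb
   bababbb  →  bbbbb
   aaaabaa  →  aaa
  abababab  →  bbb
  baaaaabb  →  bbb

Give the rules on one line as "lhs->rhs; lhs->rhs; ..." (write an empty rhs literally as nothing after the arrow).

ab->; aba->ab; ba->b

  | abbaab => baab => bab => bb
  | baba => bba => bb
  | abab => abb => b
  | aaaaab => aaaa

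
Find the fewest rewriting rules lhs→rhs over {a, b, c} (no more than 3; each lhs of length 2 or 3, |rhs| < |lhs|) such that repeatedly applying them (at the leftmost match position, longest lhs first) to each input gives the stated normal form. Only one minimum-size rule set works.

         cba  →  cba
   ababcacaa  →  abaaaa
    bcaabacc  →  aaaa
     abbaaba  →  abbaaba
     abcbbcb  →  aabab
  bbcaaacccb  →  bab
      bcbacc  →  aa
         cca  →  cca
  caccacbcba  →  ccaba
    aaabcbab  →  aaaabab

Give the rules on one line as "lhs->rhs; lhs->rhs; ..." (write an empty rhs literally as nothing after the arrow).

ac->; bc->a

  | cba
  | ababcacaa => abaaacaa => abaaaa
  | bcaabacc => aaabacc => aaabc => aaaa
  | abbaaba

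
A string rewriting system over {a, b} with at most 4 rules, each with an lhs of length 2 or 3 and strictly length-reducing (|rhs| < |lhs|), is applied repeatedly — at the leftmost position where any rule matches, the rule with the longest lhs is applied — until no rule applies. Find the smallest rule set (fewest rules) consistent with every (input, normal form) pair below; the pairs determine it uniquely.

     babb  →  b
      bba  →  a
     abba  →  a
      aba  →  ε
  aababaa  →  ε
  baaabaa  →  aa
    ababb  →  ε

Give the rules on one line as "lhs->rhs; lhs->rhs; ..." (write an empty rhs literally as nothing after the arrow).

ab->; aba->ab; ba->a; bb->

  | babb => abb => b
  | bba => a
  | abba => ba => a
  | aba => ab => ε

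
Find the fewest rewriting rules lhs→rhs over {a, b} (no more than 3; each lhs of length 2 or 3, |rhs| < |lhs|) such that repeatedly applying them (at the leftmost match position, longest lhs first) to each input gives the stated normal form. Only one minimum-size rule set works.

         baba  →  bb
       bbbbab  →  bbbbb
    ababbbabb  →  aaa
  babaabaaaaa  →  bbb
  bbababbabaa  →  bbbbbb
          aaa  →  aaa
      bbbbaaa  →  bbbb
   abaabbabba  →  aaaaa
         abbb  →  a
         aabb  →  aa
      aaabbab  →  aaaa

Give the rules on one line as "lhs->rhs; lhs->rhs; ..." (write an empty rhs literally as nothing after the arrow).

ab->a; ba->b

  | baba => bba => bb
  | bbbbab => bbbbb
  | ababbbabb => aabbbabb => aabbabb => aababb => aaabb => aaab => aaa
  | babaabaaaaa => bbaabaaaaa => bbabaaaaa => bbbaaaaa => bbbaaaa => bbbaaa => bbbaa => bbba => bbb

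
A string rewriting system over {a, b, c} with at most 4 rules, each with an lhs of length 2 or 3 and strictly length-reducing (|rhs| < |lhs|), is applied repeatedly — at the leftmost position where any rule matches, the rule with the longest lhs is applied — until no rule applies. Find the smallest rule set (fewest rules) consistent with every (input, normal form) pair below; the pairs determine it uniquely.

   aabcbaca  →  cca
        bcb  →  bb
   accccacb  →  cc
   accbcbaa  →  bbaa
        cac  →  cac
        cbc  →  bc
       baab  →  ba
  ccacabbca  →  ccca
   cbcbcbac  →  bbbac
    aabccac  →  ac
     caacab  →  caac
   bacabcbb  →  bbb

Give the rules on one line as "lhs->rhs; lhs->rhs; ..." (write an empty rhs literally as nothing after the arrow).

ab->; aba->c; acc->; cb->b

  | aabcbaca => acbaca => abaca => cca
  | bcb => bb
  | accccacb => ccacb => ccab => cc
  | accbcbaa => bcbaa => bbaa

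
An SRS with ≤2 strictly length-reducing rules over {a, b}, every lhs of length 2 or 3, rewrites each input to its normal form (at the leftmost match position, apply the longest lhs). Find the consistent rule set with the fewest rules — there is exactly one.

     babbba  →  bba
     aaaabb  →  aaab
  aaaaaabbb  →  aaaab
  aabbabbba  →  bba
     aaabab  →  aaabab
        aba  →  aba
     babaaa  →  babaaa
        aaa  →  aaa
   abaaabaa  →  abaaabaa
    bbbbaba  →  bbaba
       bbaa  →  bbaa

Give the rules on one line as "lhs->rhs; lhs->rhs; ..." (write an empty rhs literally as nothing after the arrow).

  | babbba => bbba => bba
  | aaaabb => aaab
  | aaaaaabbb => aaaaabb => aaaab
  | aabbabbba => ababbba => abbba => bba

abb->b; bbb->bb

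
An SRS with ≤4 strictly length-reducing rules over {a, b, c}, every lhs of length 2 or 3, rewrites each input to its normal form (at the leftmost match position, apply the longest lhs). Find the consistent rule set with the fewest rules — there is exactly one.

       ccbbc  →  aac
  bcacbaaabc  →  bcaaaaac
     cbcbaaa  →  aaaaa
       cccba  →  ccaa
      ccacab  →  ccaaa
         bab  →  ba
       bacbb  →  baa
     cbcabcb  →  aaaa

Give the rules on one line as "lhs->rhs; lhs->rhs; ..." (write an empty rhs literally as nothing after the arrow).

  | ccbbc => cabc => aac
  | bcacbaaabc => bcaaaaabc => bcaaaaac
  | cbcbaaa => acbaaa => aaaaa
  | cccba => ccaa

ab->a; cab->aa; cb->a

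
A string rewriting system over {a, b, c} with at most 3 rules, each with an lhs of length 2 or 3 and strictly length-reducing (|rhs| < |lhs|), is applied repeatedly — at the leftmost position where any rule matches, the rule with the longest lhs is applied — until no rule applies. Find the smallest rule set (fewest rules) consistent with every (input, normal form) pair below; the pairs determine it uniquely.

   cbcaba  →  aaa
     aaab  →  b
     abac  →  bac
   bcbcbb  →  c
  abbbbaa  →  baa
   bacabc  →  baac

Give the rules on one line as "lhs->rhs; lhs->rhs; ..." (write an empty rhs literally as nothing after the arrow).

ab->b; bb->c; cb->a

  | cbcaba => acaba => acba => aaa
  | aaab => aab => ab => b
  | abac => bac
  | bcbcbb => bacbb => baab => bab => bb => c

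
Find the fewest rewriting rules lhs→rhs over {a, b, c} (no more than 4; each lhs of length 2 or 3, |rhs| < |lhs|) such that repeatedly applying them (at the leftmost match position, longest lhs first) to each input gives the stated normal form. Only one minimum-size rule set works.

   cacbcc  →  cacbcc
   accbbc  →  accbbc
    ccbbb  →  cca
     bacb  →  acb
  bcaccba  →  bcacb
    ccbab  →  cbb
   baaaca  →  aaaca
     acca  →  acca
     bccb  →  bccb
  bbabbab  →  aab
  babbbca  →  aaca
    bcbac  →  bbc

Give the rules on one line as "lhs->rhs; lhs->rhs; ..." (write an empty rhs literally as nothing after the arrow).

ba->a; bbb->a; cba->b

  | cacbcc
  | accbbc
  | ccbbb => cca
  | bacb => acb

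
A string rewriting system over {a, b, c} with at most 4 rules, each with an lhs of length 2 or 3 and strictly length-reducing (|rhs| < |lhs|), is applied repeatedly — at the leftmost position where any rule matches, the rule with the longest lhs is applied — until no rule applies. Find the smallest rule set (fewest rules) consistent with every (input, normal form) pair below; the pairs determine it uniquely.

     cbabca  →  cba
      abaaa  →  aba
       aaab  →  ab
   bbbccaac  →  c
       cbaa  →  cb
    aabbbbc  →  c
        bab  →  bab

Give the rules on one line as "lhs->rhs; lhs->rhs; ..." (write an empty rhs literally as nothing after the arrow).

aa->; bc->c; ca->

  | cbabca => cbaca => cba
  | abaaa => aba
  | aaab => ab
  | bbbccaac => bbccaac => bccaac => ccaac => cac => c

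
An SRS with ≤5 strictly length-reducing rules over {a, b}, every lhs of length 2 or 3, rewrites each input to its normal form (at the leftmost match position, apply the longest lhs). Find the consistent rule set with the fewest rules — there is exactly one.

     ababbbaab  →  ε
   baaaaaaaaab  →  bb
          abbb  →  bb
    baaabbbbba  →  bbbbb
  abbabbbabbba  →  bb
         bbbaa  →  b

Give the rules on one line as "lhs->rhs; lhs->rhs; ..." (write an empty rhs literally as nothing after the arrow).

  | ababbbaab => abbbaab => bbaab => bab => ε
  | baaaaaaaaab => aaaaaaaab => baaaaaab => aaaaab => baaab => aab => bb
  | abbb => bb
  | baaabbbbba => aabbbbba => bbbbbba => bbbbb

aa->b; ab->; ba->; bab->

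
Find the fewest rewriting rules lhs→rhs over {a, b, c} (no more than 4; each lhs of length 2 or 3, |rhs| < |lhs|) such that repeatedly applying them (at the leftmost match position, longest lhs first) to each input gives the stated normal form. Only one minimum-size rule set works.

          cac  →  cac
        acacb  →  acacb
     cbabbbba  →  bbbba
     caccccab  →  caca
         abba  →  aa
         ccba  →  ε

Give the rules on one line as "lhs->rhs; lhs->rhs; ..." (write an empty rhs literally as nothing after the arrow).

ab->a; cba->; cc->c

  | cac
  | acacb
  | cbabbbba => bbbba
  | caccccab => cacccab => caccab => cacab => caca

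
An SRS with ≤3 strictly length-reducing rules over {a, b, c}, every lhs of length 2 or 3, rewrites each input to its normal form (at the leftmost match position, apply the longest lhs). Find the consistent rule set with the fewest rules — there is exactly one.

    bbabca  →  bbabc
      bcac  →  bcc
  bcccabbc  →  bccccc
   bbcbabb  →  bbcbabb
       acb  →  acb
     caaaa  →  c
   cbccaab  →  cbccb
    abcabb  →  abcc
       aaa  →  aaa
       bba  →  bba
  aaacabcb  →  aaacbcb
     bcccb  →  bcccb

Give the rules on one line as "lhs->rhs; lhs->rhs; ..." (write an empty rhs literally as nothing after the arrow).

ca->c; cbb->cc

  | bbabca => bbabc
  | bcac => bcc
  | bcccabbc => bcccbbc => bccccc
  | bbcbabb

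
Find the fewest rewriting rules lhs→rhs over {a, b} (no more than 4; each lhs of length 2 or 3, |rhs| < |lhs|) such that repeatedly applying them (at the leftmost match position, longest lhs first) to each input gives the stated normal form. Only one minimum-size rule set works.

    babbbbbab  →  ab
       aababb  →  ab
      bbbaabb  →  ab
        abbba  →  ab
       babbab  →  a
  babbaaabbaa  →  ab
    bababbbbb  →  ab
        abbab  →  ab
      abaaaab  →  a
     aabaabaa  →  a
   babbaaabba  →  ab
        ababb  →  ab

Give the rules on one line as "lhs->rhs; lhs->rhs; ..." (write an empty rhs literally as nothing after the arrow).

aa->a; ba->b; bb->a

  | babbbbbab => bbbbbbab => abbbbab => aabbab => abbab => aaab => aab => ab
  | aababb => ababb => abbb => aab => ab
  | bbbaabb => abaabb => ababb => abbb => aab => ab
  | abbba => aaba => aba => ab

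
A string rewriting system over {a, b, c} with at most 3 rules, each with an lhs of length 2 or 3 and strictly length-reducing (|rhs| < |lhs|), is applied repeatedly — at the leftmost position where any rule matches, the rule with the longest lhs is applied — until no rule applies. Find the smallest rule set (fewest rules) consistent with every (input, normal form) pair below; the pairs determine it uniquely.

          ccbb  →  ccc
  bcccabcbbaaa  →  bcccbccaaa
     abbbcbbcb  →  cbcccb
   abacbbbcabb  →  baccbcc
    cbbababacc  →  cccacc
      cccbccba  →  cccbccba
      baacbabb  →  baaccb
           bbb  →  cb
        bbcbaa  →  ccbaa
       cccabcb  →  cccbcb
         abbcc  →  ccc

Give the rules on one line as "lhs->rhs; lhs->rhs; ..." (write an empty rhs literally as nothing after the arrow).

  | ccbb => ccc
  | bcccabcbbaaa => bcccbcbbaaa => bcccbccaaa
  | abbbcbbcb => bbbcbbcb => cbcbbcb => cbcccb
  | abacbbbcabb => bacbbbcabb => baccbcabb => baccbcbb => baccbcc

ab->b; bb->c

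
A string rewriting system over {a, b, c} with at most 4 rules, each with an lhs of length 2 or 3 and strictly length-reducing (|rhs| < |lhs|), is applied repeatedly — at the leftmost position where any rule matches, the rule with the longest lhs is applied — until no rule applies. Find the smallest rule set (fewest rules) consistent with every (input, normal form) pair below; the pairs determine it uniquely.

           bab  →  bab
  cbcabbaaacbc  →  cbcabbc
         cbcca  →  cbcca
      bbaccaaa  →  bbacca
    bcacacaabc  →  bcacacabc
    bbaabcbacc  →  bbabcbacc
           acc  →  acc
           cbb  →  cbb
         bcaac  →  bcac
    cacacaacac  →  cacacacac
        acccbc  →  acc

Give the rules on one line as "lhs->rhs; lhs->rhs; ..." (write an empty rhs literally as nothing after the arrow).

aa->a; acb->; ccb->

  | bab
  | cbcabbaaacbc => cbcabbaacbc => cbcabbacbc => cbcabbc
  | cbcca
  | bbaccaaa => bbaccaa => bbacca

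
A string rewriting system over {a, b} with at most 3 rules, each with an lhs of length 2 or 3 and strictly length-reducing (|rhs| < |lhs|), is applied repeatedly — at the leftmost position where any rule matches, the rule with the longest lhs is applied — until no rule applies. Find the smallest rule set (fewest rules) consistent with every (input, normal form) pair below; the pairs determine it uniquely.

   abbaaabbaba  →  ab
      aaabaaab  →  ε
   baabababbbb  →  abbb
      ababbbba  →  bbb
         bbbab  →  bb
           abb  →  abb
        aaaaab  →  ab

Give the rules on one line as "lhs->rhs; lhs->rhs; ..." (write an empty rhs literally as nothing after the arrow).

  | abbaaabbaba => abbaabbaba => abbabbaba => abababa => aaaba => aba => ab
  | aaabaaab => abaaab => abaab => abab => aa => ε
  | baabababbbb => babababbbb => aababbbb => babbbb => abbb
  | ababbbba => aabbba => bbba => bbb

aa->; ba->b; bab->a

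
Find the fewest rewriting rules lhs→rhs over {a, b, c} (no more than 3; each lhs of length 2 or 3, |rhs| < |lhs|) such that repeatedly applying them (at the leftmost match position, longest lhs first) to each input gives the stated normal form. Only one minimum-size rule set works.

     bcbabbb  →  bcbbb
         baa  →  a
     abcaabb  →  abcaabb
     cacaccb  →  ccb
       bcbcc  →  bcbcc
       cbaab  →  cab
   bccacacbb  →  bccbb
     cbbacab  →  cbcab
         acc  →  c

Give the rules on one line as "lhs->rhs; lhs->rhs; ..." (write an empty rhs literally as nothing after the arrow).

ac->; ba->

  | bcbabbb => bcbbb
  | baa => a
  | abcaabb
  | cacaccb => caccb => ccb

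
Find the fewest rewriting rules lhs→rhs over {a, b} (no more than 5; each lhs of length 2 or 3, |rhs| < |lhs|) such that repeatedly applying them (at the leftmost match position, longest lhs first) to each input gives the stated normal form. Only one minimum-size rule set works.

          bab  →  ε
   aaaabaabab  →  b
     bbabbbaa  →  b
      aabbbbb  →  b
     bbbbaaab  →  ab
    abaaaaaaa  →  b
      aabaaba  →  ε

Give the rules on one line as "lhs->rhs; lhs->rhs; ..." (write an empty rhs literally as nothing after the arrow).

aa->; ba->b; baa->ab; bb->

  | bab => bb => ε
  | aaaabaabab => aabaabab => baabab => abbab => aab => b
  | bbabbbaa => abbbaa => abaa => aab => b
  | aabbbbb => bbbbb => bbb => b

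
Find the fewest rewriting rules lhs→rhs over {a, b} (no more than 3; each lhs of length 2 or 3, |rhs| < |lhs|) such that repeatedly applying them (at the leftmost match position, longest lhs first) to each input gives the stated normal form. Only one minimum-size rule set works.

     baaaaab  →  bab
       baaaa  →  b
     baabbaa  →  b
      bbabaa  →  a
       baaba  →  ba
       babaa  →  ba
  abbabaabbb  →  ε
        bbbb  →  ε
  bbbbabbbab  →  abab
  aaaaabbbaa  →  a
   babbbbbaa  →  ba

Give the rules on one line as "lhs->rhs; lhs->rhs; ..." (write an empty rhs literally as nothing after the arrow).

aa->b; bb->

  | baaaaab => bbaaab => aaab => bab
  | baaaa => bbaa => aa => b
  | baabbaa => bbbbaa => bbaa => aa => b
  | bbabaa => abaa => abb => a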